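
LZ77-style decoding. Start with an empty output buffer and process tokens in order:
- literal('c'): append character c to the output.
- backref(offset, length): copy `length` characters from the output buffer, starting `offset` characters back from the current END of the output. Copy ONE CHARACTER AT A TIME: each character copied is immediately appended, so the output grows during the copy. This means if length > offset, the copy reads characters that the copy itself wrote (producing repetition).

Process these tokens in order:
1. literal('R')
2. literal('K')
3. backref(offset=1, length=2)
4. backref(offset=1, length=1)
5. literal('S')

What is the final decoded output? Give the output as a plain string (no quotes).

Answer: RKKKKS

Derivation:
Token 1: literal('R'). Output: "R"
Token 2: literal('K'). Output: "RK"
Token 3: backref(off=1, len=2) (overlapping!). Copied 'KK' from pos 1. Output: "RKKK"
Token 4: backref(off=1, len=1). Copied 'K' from pos 3. Output: "RKKKK"
Token 5: literal('S'). Output: "RKKKKS"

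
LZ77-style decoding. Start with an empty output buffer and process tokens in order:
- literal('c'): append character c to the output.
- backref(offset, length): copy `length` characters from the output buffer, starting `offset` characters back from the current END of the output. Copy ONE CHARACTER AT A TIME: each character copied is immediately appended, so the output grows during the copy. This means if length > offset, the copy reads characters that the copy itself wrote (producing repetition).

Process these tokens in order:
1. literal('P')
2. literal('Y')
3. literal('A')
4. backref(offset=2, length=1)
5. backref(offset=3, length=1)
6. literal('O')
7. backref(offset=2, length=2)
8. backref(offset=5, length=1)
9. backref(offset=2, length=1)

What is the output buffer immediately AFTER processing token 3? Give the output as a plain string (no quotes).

Token 1: literal('P'). Output: "P"
Token 2: literal('Y'). Output: "PY"
Token 3: literal('A'). Output: "PYA"

Answer: PYA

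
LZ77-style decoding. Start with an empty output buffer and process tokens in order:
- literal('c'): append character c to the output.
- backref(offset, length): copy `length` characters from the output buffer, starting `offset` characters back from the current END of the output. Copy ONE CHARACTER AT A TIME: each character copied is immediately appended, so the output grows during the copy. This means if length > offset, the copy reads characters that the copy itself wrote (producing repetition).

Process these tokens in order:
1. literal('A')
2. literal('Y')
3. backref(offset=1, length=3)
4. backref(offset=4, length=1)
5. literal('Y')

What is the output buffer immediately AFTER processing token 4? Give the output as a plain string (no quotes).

Token 1: literal('A'). Output: "A"
Token 2: literal('Y'). Output: "AY"
Token 3: backref(off=1, len=3) (overlapping!). Copied 'YYY' from pos 1. Output: "AYYYY"
Token 4: backref(off=4, len=1). Copied 'Y' from pos 1. Output: "AYYYYY"

Answer: AYYYYY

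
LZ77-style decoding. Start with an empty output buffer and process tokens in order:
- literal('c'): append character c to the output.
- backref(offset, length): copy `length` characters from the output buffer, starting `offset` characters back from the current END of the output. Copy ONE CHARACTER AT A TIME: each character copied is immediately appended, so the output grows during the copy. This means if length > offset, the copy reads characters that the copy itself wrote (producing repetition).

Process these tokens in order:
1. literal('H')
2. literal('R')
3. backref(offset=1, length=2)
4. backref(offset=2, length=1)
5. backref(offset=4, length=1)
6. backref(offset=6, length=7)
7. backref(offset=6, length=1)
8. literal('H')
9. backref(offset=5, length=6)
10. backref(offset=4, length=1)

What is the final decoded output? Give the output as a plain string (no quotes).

Answer: HRRRRRHRRRRRHRHRRHRHRH

Derivation:
Token 1: literal('H'). Output: "H"
Token 2: literal('R'). Output: "HR"
Token 3: backref(off=1, len=2) (overlapping!). Copied 'RR' from pos 1. Output: "HRRR"
Token 4: backref(off=2, len=1). Copied 'R' from pos 2. Output: "HRRRR"
Token 5: backref(off=4, len=1). Copied 'R' from pos 1. Output: "HRRRRR"
Token 6: backref(off=6, len=7) (overlapping!). Copied 'HRRRRRH' from pos 0. Output: "HRRRRRHRRRRRH"
Token 7: backref(off=6, len=1). Copied 'R' from pos 7. Output: "HRRRRRHRRRRRHR"
Token 8: literal('H'). Output: "HRRRRRHRRRRRHRH"
Token 9: backref(off=5, len=6) (overlapping!). Copied 'RRHRHR' from pos 10. Output: "HRRRRRHRRRRRHRHRRHRHR"
Token 10: backref(off=4, len=1). Copied 'H' from pos 17. Output: "HRRRRRHRRRRRHRHRRHRHRH"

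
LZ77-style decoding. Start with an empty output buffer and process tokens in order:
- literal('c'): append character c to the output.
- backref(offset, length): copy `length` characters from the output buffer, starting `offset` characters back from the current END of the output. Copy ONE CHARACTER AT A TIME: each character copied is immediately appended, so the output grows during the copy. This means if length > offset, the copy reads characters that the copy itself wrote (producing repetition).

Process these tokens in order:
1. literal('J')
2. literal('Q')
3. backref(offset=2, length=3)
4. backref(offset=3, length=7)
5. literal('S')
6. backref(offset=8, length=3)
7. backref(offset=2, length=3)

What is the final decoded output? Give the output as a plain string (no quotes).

Token 1: literal('J'). Output: "J"
Token 2: literal('Q'). Output: "JQ"
Token 3: backref(off=2, len=3) (overlapping!). Copied 'JQJ' from pos 0. Output: "JQJQJ"
Token 4: backref(off=3, len=7) (overlapping!). Copied 'JQJJQJJ' from pos 2. Output: "JQJQJJQJJQJJ"
Token 5: literal('S'). Output: "JQJQJJQJJQJJS"
Token 6: backref(off=8, len=3). Copied 'JQJ' from pos 5. Output: "JQJQJJQJJQJJSJQJ"
Token 7: backref(off=2, len=3) (overlapping!). Copied 'QJQ' from pos 14. Output: "JQJQJJQJJQJJSJQJQJQ"

Answer: JQJQJJQJJQJJSJQJQJQ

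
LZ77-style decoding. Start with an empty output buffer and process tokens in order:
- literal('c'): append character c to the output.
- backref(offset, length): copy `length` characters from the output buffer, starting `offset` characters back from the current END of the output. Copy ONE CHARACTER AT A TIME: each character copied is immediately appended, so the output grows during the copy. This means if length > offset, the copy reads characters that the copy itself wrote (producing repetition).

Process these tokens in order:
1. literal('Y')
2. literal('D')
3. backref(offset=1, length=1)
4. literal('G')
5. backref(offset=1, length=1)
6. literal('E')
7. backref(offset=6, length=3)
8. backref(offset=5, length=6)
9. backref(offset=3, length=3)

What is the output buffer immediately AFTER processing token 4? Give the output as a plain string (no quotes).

Answer: YDDG

Derivation:
Token 1: literal('Y'). Output: "Y"
Token 2: literal('D'). Output: "YD"
Token 3: backref(off=1, len=1). Copied 'D' from pos 1. Output: "YDD"
Token 4: literal('G'). Output: "YDDG"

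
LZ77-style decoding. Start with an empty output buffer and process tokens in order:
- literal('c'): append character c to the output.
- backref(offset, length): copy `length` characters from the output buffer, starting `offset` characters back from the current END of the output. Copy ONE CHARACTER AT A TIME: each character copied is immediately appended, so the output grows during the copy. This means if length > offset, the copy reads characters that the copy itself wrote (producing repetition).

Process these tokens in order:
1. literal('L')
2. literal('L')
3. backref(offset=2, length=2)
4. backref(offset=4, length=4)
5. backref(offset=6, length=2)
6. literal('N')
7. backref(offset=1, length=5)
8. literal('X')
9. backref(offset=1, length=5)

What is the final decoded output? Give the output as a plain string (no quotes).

Answer: LLLLLLLLLLNNNNNNXXXXXX

Derivation:
Token 1: literal('L'). Output: "L"
Token 2: literal('L'). Output: "LL"
Token 3: backref(off=2, len=2). Copied 'LL' from pos 0. Output: "LLLL"
Token 4: backref(off=4, len=4). Copied 'LLLL' from pos 0. Output: "LLLLLLLL"
Token 5: backref(off=6, len=2). Copied 'LL' from pos 2. Output: "LLLLLLLLLL"
Token 6: literal('N'). Output: "LLLLLLLLLLN"
Token 7: backref(off=1, len=5) (overlapping!). Copied 'NNNNN' from pos 10. Output: "LLLLLLLLLLNNNNNN"
Token 8: literal('X'). Output: "LLLLLLLLLLNNNNNNX"
Token 9: backref(off=1, len=5) (overlapping!). Copied 'XXXXX' from pos 16. Output: "LLLLLLLLLLNNNNNNXXXXXX"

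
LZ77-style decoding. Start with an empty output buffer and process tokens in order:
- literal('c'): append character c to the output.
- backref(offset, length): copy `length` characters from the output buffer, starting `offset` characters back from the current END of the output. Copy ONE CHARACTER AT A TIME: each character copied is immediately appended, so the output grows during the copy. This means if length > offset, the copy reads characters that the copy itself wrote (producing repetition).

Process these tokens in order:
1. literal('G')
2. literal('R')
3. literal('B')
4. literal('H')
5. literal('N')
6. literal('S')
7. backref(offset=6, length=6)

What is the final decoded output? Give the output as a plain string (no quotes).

Token 1: literal('G'). Output: "G"
Token 2: literal('R'). Output: "GR"
Token 3: literal('B'). Output: "GRB"
Token 4: literal('H'). Output: "GRBH"
Token 5: literal('N'). Output: "GRBHN"
Token 6: literal('S'). Output: "GRBHNS"
Token 7: backref(off=6, len=6). Copied 'GRBHNS' from pos 0. Output: "GRBHNSGRBHNS"

Answer: GRBHNSGRBHNS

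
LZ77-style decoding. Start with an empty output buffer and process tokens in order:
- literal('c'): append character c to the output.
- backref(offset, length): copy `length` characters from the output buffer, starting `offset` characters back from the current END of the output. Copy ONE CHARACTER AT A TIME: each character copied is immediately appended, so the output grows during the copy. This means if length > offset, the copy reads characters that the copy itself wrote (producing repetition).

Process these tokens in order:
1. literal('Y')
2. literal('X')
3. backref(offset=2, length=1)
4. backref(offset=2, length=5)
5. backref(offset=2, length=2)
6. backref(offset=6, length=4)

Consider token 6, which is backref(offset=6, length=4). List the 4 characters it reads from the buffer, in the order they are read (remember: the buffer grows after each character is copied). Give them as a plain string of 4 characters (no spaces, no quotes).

Answer: YXYX

Derivation:
Token 1: literal('Y'). Output: "Y"
Token 2: literal('X'). Output: "YX"
Token 3: backref(off=2, len=1). Copied 'Y' from pos 0. Output: "YXY"
Token 4: backref(off=2, len=5) (overlapping!). Copied 'XYXYX' from pos 1. Output: "YXYXYXYX"
Token 5: backref(off=2, len=2). Copied 'YX' from pos 6. Output: "YXYXYXYXYX"
Token 6: backref(off=6, len=4). Buffer before: "YXYXYXYXYX" (len 10)
  byte 1: read out[4]='Y', append. Buffer now: "YXYXYXYXYXY"
  byte 2: read out[5]='X', append. Buffer now: "YXYXYXYXYXYX"
  byte 3: read out[6]='Y', append. Buffer now: "YXYXYXYXYXYXY"
  byte 4: read out[7]='X', append. Buffer now: "YXYXYXYXYXYXYX"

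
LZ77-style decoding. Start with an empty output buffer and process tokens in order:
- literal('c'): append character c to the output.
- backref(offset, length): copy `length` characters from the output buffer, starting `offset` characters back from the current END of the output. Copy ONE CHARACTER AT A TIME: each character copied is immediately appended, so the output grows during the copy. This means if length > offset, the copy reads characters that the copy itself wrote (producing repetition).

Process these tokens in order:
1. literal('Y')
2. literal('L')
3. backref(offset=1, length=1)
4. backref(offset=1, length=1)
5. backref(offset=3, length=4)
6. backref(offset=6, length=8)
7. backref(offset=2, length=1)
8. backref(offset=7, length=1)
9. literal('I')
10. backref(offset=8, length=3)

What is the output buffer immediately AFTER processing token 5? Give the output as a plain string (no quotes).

Answer: YLLLLLLL

Derivation:
Token 1: literal('Y'). Output: "Y"
Token 2: literal('L'). Output: "YL"
Token 3: backref(off=1, len=1). Copied 'L' from pos 1. Output: "YLL"
Token 4: backref(off=1, len=1). Copied 'L' from pos 2. Output: "YLLL"
Token 5: backref(off=3, len=4) (overlapping!). Copied 'LLLL' from pos 1. Output: "YLLLLLLL"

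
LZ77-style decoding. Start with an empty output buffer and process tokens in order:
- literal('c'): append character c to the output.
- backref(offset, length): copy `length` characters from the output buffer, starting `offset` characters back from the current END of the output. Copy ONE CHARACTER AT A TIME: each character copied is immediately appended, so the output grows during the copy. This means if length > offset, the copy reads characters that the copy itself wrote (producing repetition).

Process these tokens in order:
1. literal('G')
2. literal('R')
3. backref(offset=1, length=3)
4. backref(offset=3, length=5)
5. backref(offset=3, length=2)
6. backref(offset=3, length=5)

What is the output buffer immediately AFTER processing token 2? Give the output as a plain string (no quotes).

Answer: GR

Derivation:
Token 1: literal('G'). Output: "G"
Token 2: literal('R'). Output: "GR"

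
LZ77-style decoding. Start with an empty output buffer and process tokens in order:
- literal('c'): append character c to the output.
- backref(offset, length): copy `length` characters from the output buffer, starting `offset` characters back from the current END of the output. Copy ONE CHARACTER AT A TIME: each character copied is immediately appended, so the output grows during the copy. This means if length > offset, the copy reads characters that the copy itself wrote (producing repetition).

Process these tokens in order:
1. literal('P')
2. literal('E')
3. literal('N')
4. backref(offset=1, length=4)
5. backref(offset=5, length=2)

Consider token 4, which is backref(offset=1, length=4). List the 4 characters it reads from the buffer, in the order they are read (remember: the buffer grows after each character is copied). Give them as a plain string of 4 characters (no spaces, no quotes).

Answer: NNNN

Derivation:
Token 1: literal('P'). Output: "P"
Token 2: literal('E'). Output: "PE"
Token 3: literal('N'). Output: "PEN"
Token 4: backref(off=1, len=4). Buffer before: "PEN" (len 3)
  byte 1: read out[2]='N', append. Buffer now: "PENN"
  byte 2: read out[3]='N', append. Buffer now: "PENNN"
  byte 3: read out[4]='N', append. Buffer now: "PENNNN"
  byte 4: read out[5]='N', append. Buffer now: "PENNNNN"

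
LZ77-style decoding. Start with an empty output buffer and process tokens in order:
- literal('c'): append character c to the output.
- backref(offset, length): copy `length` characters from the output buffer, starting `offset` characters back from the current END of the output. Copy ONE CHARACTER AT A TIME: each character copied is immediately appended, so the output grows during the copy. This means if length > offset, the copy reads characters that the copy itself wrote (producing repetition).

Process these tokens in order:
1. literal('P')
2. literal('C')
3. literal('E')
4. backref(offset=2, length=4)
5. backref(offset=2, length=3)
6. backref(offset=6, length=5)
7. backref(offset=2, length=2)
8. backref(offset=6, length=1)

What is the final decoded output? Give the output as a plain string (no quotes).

Token 1: literal('P'). Output: "P"
Token 2: literal('C'). Output: "PC"
Token 3: literal('E'). Output: "PCE"
Token 4: backref(off=2, len=4) (overlapping!). Copied 'CECE' from pos 1. Output: "PCECECE"
Token 5: backref(off=2, len=3) (overlapping!). Copied 'CEC' from pos 5. Output: "PCECECECEC"
Token 6: backref(off=6, len=5). Copied 'ECECE' from pos 4. Output: "PCECECECECECECE"
Token 7: backref(off=2, len=2). Copied 'CE' from pos 13. Output: "PCECECECECECECECE"
Token 8: backref(off=6, len=1). Copied 'C' from pos 11. Output: "PCECECECECECECECEC"

Answer: PCECECECECECECECEC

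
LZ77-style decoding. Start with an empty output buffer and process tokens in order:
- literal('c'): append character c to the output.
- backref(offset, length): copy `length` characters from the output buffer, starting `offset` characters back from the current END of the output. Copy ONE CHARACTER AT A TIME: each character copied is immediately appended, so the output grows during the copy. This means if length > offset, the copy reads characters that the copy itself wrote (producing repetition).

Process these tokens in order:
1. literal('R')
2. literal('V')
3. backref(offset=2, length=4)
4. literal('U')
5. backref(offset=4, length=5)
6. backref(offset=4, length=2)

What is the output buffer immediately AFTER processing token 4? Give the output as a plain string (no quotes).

Token 1: literal('R'). Output: "R"
Token 2: literal('V'). Output: "RV"
Token 3: backref(off=2, len=4) (overlapping!). Copied 'RVRV' from pos 0. Output: "RVRVRV"
Token 4: literal('U'). Output: "RVRVRVU"

Answer: RVRVRVU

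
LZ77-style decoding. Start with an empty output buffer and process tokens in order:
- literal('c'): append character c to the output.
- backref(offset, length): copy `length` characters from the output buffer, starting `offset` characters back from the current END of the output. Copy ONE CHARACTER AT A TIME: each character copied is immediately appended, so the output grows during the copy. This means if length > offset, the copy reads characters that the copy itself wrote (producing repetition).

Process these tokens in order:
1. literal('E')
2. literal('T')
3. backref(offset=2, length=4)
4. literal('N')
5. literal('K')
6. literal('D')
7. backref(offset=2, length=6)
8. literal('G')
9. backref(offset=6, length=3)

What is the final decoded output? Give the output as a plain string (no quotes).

Token 1: literal('E'). Output: "E"
Token 2: literal('T'). Output: "ET"
Token 3: backref(off=2, len=4) (overlapping!). Copied 'ETET' from pos 0. Output: "ETETET"
Token 4: literal('N'). Output: "ETETETN"
Token 5: literal('K'). Output: "ETETETNK"
Token 6: literal('D'). Output: "ETETETNKD"
Token 7: backref(off=2, len=6) (overlapping!). Copied 'KDKDKD' from pos 7. Output: "ETETETNKDKDKDKD"
Token 8: literal('G'). Output: "ETETETNKDKDKDKDG"
Token 9: backref(off=6, len=3). Copied 'DKD' from pos 10. Output: "ETETETNKDKDKDKDGDKD"

Answer: ETETETNKDKDKDKDGDKD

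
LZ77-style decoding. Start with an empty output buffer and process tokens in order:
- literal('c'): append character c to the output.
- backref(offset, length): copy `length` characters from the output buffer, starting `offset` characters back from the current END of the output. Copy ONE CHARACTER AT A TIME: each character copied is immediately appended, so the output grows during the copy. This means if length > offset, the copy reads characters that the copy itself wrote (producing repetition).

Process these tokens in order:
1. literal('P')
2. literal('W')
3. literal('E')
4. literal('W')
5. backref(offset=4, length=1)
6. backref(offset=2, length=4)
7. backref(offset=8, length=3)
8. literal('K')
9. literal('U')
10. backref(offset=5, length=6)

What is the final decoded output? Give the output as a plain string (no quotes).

Answer: PWEWPWPWPWEWKUWEWKUW

Derivation:
Token 1: literal('P'). Output: "P"
Token 2: literal('W'). Output: "PW"
Token 3: literal('E'). Output: "PWE"
Token 4: literal('W'). Output: "PWEW"
Token 5: backref(off=4, len=1). Copied 'P' from pos 0. Output: "PWEWP"
Token 6: backref(off=2, len=4) (overlapping!). Copied 'WPWP' from pos 3. Output: "PWEWPWPWP"
Token 7: backref(off=8, len=3). Copied 'WEW' from pos 1. Output: "PWEWPWPWPWEW"
Token 8: literal('K'). Output: "PWEWPWPWPWEWK"
Token 9: literal('U'). Output: "PWEWPWPWPWEWKU"
Token 10: backref(off=5, len=6) (overlapping!). Copied 'WEWKUW' from pos 9. Output: "PWEWPWPWPWEWKUWEWKUW"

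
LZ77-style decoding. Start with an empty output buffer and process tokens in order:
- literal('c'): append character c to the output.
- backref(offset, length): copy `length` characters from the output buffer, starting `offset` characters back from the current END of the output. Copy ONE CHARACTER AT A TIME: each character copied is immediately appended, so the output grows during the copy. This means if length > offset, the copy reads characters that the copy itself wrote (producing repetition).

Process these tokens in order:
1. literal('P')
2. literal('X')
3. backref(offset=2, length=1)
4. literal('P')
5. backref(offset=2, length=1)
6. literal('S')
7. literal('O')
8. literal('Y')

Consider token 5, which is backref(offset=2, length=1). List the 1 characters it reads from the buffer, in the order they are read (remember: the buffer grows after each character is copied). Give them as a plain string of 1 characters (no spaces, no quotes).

Token 1: literal('P'). Output: "P"
Token 2: literal('X'). Output: "PX"
Token 3: backref(off=2, len=1). Copied 'P' from pos 0. Output: "PXP"
Token 4: literal('P'). Output: "PXPP"
Token 5: backref(off=2, len=1). Buffer before: "PXPP" (len 4)
  byte 1: read out[2]='P', append. Buffer now: "PXPPP"

Answer: P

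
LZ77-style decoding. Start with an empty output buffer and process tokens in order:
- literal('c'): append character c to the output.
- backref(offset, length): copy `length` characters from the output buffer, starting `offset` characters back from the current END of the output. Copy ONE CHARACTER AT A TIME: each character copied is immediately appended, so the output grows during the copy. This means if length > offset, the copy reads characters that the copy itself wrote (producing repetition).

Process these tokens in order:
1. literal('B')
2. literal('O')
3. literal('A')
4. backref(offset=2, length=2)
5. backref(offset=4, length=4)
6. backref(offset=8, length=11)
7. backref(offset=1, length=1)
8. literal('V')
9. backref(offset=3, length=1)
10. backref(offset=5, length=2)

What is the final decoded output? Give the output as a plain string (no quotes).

Answer: BOAOAOAOAOAOAOAOAOAOOVOAO

Derivation:
Token 1: literal('B'). Output: "B"
Token 2: literal('O'). Output: "BO"
Token 3: literal('A'). Output: "BOA"
Token 4: backref(off=2, len=2). Copied 'OA' from pos 1. Output: "BOAOA"
Token 5: backref(off=4, len=4). Copied 'OAOA' from pos 1. Output: "BOAOAOAOA"
Token 6: backref(off=8, len=11) (overlapping!). Copied 'OAOAOAOAOAO' from pos 1. Output: "BOAOAOAOAOAOAOAOAOAO"
Token 7: backref(off=1, len=1). Copied 'O' from pos 19. Output: "BOAOAOAOAOAOAOAOAOAOO"
Token 8: literal('V'). Output: "BOAOAOAOAOAOAOAOAOAOOV"
Token 9: backref(off=3, len=1). Copied 'O' from pos 19. Output: "BOAOAOAOAOAOAOAOAOAOOVO"
Token 10: backref(off=5, len=2). Copied 'AO' from pos 18. Output: "BOAOAOAOAOAOAOAOAOAOOVOAO"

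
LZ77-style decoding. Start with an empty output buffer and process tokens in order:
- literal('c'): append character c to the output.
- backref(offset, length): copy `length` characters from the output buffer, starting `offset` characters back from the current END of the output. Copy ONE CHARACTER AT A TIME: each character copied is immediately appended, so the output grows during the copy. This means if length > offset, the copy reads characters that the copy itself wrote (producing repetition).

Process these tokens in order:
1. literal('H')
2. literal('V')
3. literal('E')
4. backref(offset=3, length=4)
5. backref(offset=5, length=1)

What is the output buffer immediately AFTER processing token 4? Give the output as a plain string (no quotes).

Token 1: literal('H'). Output: "H"
Token 2: literal('V'). Output: "HV"
Token 3: literal('E'). Output: "HVE"
Token 4: backref(off=3, len=4) (overlapping!). Copied 'HVEH' from pos 0. Output: "HVEHVEH"

Answer: HVEHVEH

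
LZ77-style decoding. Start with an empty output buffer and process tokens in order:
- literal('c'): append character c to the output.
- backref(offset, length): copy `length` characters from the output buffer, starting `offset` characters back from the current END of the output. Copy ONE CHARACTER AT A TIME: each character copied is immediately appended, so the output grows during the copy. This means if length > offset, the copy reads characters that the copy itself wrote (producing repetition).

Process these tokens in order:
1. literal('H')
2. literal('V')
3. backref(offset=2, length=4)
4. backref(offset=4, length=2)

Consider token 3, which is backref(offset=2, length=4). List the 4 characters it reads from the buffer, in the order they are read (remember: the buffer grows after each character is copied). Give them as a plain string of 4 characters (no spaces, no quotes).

Token 1: literal('H'). Output: "H"
Token 2: literal('V'). Output: "HV"
Token 3: backref(off=2, len=4). Buffer before: "HV" (len 2)
  byte 1: read out[0]='H', append. Buffer now: "HVH"
  byte 2: read out[1]='V', append. Buffer now: "HVHV"
  byte 3: read out[2]='H', append. Buffer now: "HVHVH"
  byte 4: read out[3]='V', append. Buffer now: "HVHVHV"

Answer: HVHV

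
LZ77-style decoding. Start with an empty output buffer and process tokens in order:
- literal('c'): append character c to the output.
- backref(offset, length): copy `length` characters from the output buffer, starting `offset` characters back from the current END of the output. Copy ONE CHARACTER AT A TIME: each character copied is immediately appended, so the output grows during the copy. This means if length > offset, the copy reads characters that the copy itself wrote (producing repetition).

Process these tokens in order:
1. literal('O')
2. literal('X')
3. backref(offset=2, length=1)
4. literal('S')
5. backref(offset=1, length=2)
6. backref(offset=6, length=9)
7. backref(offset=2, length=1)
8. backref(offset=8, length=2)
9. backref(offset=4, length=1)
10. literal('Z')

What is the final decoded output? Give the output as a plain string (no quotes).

Token 1: literal('O'). Output: "O"
Token 2: literal('X'). Output: "OX"
Token 3: backref(off=2, len=1). Copied 'O' from pos 0. Output: "OXO"
Token 4: literal('S'). Output: "OXOS"
Token 5: backref(off=1, len=2) (overlapping!). Copied 'SS' from pos 3. Output: "OXOSSS"
Token 6: backref(off=6, len=9) (overlapping!). Copied 'OXOSSSOXO' from pos 0. Output: "OXOSSSOXOSSSOXO"
Token 7: backref(off=2, len=1). Copied 'X' from pos 13. Output: "OXOSSSOXOSSSOXOX"
Token 8: backref(off=8, len=2). Copied 'OS' from pos 8. Output: "OXOSSSOXOSSSOXOXOS"
Token 9: backref(off=4, len=1). Copied 'O' from pos 14. Output: "OXOSSSOXOSSSOXOXOSO"
Token 10: literal('Z'). Output: "OXOSSSOXOSSSOXOXOSOZ"

Answer: OXOSSSOXOSSSOXOXOSOZ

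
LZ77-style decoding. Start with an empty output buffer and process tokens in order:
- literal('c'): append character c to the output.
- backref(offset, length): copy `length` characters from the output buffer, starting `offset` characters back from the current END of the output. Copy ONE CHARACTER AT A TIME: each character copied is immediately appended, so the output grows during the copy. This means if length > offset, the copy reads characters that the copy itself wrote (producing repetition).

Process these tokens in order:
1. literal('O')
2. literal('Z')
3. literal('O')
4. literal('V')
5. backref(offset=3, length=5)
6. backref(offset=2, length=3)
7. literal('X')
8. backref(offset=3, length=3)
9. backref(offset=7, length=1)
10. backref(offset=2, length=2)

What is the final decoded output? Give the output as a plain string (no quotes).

Answer: OZOVZOVZOZOZXOZXZXZ

Derivation:
Token 1: literal('O'). Output: "O"
Token 2: literal('Z'). Output: "OZ"
Token 3: literal('O'). Output: "OZO"
Token 4: literal('V'). Output: "OZOV"
Token 5: backref(off=3, len=5) (overlapping!). Copied 'ZOVZO' from pos 1. Output: "OZOVZOVZO"
Token 6: backref(off=2, len=3) (overlapping!). Copied 'ZOZ' from pos 7. Output: "OZOVZOVZOZOZ"
Token 7: literal('X'). Output: "OZOVZOVZOZOZX"
Token 8: backref(off=3, len=3). Copied 'OZX' from pos 10. Output: "OZOVZOVZOZOZXOZX"
Token 9: backref(off=7, len=1). Copied 'Z' from pos 9. Output: "OZOVZOVZOZOZXOZXZ"
Token 10: backref(off=2, len=2). Copied 'XZ' from pos 15. Output: "OZOVZOVZOZOZXOZXZXZ"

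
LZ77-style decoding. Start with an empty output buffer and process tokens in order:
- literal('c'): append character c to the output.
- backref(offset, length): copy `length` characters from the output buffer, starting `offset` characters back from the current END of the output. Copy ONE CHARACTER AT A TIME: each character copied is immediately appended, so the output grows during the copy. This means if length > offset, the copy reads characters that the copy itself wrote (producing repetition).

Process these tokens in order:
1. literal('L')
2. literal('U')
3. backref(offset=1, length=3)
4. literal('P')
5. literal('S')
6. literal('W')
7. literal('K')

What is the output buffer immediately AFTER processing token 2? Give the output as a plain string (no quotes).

Token 1: literal('L'). Output: "L"
Token 2: literal('U'). Output: "LU"

Answer: LU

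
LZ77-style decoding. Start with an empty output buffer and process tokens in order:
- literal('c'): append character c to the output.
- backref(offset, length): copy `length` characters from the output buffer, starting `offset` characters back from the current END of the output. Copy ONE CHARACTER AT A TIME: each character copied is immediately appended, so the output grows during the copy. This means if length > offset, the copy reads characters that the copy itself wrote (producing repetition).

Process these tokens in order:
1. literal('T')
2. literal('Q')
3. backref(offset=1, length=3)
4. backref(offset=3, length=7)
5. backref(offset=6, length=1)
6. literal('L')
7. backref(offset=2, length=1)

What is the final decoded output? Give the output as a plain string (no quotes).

Token 1: literal('T'). Output: "T"
Token 2: literal('Q'). Output: "TQ"
Token 3: backref(off=1, len=3) (overlapping!). Copied 'QQQ' from pos 1. Output: "TQQQQ"
Token 4: backref(off=3, len=7) (overlapping!). Copied 'QQQQQQQ' from pos 2. Output: "TQQQQQQQQQQQ"
Token 5: backref(off=6, len=1). Copied 'Q' from pos 6. Output: "TQQQQQQQQQQQQ"
Token 6: literal('L'). Output: "TQQQQQQQQQQQQL"
Token 7: backref(off=2, len=1). Copied 'Q' from pos 12. Output: "TQQQQQQQQQQQQLQ"

Answer: TQQQQQQQQQQQQLQ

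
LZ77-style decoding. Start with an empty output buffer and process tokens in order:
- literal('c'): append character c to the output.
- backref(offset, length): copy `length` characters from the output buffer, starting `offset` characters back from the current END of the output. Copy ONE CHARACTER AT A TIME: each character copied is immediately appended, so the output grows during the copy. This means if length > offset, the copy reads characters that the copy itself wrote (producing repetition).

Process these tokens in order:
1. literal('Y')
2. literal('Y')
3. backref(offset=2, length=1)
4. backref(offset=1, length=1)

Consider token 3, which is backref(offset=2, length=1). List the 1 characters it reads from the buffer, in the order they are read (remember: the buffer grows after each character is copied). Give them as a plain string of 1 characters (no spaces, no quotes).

Answer: Y

Derivation:
Token 1: literal('Y'). Output: "Y"
Token 2: literal('Y'). Output: "YY"
Token 3: backref(off=2, len=1). Buffer before: "YY" (len 2)
  byte 1: read out[0]='Y', append. Buffer now: "YYY"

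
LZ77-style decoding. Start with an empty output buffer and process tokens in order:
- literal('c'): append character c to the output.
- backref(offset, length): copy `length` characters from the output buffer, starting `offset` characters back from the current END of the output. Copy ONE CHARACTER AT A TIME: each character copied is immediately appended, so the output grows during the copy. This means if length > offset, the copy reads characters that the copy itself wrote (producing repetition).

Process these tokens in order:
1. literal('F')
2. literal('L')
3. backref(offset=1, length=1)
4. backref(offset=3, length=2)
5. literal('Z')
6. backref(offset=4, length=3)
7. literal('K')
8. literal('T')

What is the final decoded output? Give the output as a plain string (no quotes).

Token 1: literal('F'). Output: "F"
Token 2: literal('L'). Output: "FL"
Token 3: backref(off=1, len=1). Copied 'L' from pos 1. Output: "FLL"
Token 4: backref(off=3, len=2). Copied 'FL' from pos 0. Output: "FLLFL"
Token 5: literal('Z'). Output: "FLLFLZ"
Token 6: backref(off=4, len=3). Copied 'LFL' from pos 2. Output: "FLLFLZLFL"
Token 7: literal('K'). Output: "FLLFLZLFLK"
Token 8: literal('T'). Output: "FLLFLZLFLKT"

Answer: FLLFLZLFLKT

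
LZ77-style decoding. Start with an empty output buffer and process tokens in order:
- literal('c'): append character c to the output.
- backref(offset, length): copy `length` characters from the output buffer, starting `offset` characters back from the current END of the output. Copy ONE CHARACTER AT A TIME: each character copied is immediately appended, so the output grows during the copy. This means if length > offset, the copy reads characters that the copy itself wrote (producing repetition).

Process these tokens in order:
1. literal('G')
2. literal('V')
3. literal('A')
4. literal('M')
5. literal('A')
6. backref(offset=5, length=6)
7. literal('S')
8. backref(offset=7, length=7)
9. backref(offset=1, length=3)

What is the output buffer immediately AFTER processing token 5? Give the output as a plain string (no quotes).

Answer: GVAMA

Derivation:
Token 1: literal('G'). Output: "G"
Token 2: literal('V'). Output: "GV"
Token 3: literal('A'). Output: "GVA"
Token 4: literal('M'). Output: "GVAM"
Token 5: literal('A'). Output: "GVAMA"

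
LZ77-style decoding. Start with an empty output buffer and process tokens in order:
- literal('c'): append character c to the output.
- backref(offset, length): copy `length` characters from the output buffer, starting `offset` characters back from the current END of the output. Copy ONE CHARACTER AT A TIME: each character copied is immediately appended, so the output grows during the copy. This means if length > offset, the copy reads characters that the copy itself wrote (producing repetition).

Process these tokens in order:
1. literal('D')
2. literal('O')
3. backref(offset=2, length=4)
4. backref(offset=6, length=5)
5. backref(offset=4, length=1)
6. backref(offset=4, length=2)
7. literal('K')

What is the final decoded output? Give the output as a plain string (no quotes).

Answer: DODODODODODODOK

Derivation:
Token 1: literal('D'). Output: "D"
Token 2: literal('O'). Output: "DO"
Token 3: backref(off=2, len=4) (overlapping!). Copied 'DODO' from pos 0. Output: "DODODO"
Token 4: backref(off=6, len=5). Copied 'DODOD' from pos 0. Output: "DODODODODOD"
Token 5: backref(off=4, len=1). Copied 'O' from pos 7. Output: "DODODODODODO"
Token 6: backref(off=4, len=2). Copied 'DO' from pos 8. Output: "DODODODODODODO"
Token 7: literal('K'). Output: "DODODODODODODOK"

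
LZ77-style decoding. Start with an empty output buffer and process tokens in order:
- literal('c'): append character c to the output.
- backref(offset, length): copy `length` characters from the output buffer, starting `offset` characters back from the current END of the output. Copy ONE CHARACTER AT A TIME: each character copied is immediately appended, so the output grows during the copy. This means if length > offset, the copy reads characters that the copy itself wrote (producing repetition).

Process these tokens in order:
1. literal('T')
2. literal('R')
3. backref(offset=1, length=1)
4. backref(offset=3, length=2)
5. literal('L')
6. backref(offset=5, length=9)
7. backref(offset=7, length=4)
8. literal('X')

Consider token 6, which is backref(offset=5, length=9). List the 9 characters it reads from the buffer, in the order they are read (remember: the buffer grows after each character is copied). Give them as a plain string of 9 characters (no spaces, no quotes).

Answer: RRTRLRRTR

Derivation:
Token 1: literal('T'). Output: "T"
Token 2: literal('R'). Output: "TR"
Token 3: backref(off=1, len=1). Copied 'R' from pos 1. Output: "TRR"
Token 4: backref(off=3, len=2). Copied 'TR' from pos 0. Output: "TRRTR"
Token 5: literal('L'). Output: "TRRTRL"
Token 6: backref(off=5, len=9). Buffer before: "TRRTRL" (len 6)
  byte 1: read out[1]='R', append. Buffer now: "TRRTRLR"
  byte 2: read out[2]='R', append. Buffer now: "TRRTRLRR"
  byte 3: read out[3]='T', append. Buffer now: "TRRTRLRRT"
  byte 4: read out[4]='R', append. Buffer now: "TRRTRLRRTR"
  byte 5: read out[5]='L', append. Buffer now: "TRRTRLRRTRL"
  byte 6: read out[6]='R', append. Buffer now: "TRRTRLRRTRLR"
  byte 7: read out[7]='R', append. Buffer now: "TRRTRLRRTRLRR"
  byte 8: read out[8]='T', append. Buffer now: "TRRTRLRRTRLRRT"
  byte 9: read out[9]='R', append. Buffer now: "TRRTRLRRTRLRRTR"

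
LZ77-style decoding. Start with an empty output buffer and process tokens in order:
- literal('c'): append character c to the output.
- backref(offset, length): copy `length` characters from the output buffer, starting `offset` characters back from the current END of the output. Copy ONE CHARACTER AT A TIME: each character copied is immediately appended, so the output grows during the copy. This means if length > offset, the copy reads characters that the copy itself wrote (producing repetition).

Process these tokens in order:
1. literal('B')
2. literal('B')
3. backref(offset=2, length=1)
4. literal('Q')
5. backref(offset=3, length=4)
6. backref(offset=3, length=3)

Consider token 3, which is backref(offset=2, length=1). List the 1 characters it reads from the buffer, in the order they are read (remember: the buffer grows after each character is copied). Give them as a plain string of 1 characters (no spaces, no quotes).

Token 1: literal('B'). Output: "B"
Token 2: literal('B'). Output: "BB"
Token 3: backref(off=2, len=1). Buffer before: "BB" (len 2)
  byte 1: read out[0]='B', append. Buffer now: "BBB"

Answer: B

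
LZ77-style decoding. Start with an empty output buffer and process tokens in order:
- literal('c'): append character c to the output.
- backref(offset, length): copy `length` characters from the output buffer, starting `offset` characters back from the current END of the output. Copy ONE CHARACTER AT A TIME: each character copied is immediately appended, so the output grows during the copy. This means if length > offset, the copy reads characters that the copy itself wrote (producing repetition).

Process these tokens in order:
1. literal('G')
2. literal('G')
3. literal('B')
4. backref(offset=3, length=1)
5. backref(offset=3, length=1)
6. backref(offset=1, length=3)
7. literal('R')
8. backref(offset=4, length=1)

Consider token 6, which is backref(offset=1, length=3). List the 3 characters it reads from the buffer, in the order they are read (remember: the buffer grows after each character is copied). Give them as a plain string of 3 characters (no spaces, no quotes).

Answer: GGG

Derivation:
Token 1: literal('G'). Output: "G"
Token 2: literal('G'). Output: "GG"
Token 3: literal('B'). Output: "GGB"
Token 4: backref(off=3, len=1). Copied 'G' from pos 0. Output: "GGBG"
Token 5: backref(off=3, len=1). Copied 'G' from pos 1. Output: "GGBGG"
Token 6: backref(off=1, len=3). Buffer before: "GGBGG" (len 5)
  byte 1: read out[4]='G', append. Buffer now: "GGBGGG"
  byte 2: read out[5]='G', append. Buffer now: "GGBGGGG"
  byte 3: read out[6]='G', append. Buffer now: "GGBGGGGG"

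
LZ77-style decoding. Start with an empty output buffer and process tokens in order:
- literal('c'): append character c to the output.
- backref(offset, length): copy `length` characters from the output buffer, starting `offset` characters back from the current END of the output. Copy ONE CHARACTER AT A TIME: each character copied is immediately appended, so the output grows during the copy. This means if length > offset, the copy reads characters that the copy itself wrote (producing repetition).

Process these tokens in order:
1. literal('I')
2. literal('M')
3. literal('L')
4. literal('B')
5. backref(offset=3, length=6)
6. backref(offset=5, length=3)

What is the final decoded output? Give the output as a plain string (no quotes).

Answer: IMLBMLBMLBLBM

Derivation:
Token 1: literal('I'). Output: "I"
Token 2: literal('M'). Output: "IM"
Token 3: literal('L'). Output: "IML"
Token 4: literal('B'). Output: "IMLB"
Token 5: backref(off=3, len=6) (overlapping!). Copied 'MLBMLB' from pos 1. Output: "IMLBMLBMLB"
Token 6: backref(off=5, len=3). Copied 'LBM' from pos 5. Output: "IMLBMLBMLBLBM"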